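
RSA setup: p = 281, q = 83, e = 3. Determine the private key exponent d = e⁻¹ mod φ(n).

15307

φ(n) = (p−1)(q−1) = 280·82 = 22960.
Need d with 3·d ≡ 1 (mod 22960). Apply the extended Euclidean algorithm:
22960 = 7653*3 + 1
3 = 3*1 + 0
Back-substitute:
1 = 22960 − 7653·3
So 3·(-7653) ≡ 1 (mod 22960), hence d ≡ -7653 ≡ 15307 (mod 22960).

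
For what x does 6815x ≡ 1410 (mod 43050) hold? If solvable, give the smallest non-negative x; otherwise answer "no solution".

First find gcd(6815, 43050):
43050 = 6×6815 + 2160
6815 = 3×2160 + 335
2160 = 6×335 + 150
335 = 2×150 + 35
150 = 4×35 + 10
35 = 3×10 + 5
10 = 2×5 + 0
gcd = 5 and 5 | 1410, so solutions exist. Divide through by 5: 1363x ≡ 282 (mod 8610).
Now find 1363⁻¹ mod 8610:
8610 = 6×1363 + 432
1363 = 3×432 + 67
432 = 6×67 + 30
67 = 2×30 + 7
30 = 4×7 + 2
7 = 3×2 + 1
2 = 2×1 + 0
Back-substitute:
1 = 7 − 3·2
1 = −3·30 + 13·7
1 = 13·67 − 29·30
1 = −29·432 + 187·67
1 = 187·1363 − 590·432
1 = −590·8610 + 3727·1363
So 1363⁻¹ ≡ 3727 (mod 8610).
Then x ≡ 3727·282 ≡ 594 (mod 8610); the smallest non-negative solution is x = 594.

594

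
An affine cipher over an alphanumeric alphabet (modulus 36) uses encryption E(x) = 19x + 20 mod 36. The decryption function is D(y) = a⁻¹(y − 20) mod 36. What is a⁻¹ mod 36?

Run Euclid on (36, 19):
36 = 1·19 + 17
19 = 1·17 + 2
17 = 8·2 + 1
2 = 2·1 + 0
The gcd is 1. Working backward:
1 = 17 − 8·2
1 = −8·19 + 9·17
1 = 9·36 − 17·19
So 19·(-17) ≡ 1 (mod 36), and -17 ≡ 19 (mod 36).

19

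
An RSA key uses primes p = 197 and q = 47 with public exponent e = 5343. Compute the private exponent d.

5415

φ(n) = (p−1)(q−1) = 196·46 = 9016.
Need d with 5343·d ≡ 1 (mod 9016). Apply the extended Euclidean algorithm:
9016 = 1·5343 + 3673
5343 = 1·3673 + 1670
3673 = 2·1670 + 333
1670 = 5·333 + 5
333 = 66·5 + 3
5 = 1·3 + 2
3 = 1·2 + 1
2 = 2·1 + 0
Back-substitute:
1 = 3 − 2
1 = −5 + 2·3
1 = 2·333 − 133·5
1 = −133·1670 + 667·333
1 = 667·3673 − 1467·1670
1 = −1467·5343 + 2134·3673
1 = 2134·9016 − 3601·5343
So 5343·(-3601) ≡ 1 (mod 9016), hence d ≡ -3601 ≡ 5415 (mod 9016).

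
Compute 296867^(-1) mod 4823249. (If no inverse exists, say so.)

Run Euclid on (4823249, 296867):
4823249 = 16·296867 + 73377
296867 = 4·73377 + 3359
73377 = 21·3359 + 2838
3359 = 1·2838 + 521
2838 = 5·521 + 233
521 = 2·233 + 55
233 = 4·55 + 13
55 = 4·13 + 3
13 = 4·3 + 1
3 = 3·1 + 0
The gcd is 1. Working backward:
1 = 13 − 4·3
1 = −4·55 + 17·13
1 = 17·233 − 72·55
1 = −72·521 + 161·233
1 = 161·2838 − 877·521
1 = −877·3359 + 1038·2838
1 = 1038·73377 − 22675·3359
1 = −22675·296867 + 91738·73377
1 = 91738·4823249 − 1490483·296867
So 296867·(-1490483) ≡ 1 (mod 4823249), and -1490483 ≡ 3332766 (mod 4823249).

3332766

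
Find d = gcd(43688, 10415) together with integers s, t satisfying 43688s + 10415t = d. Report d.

Apply Euclid's algorithm to 43688 and 10415:
43688 = 4×10415 + 2028
10415 = 5×2028 + 275
2028 = 7×275 + 103
275 = 2×103 + 69
103 = 1×69 + 34
69 = 2×34 + 1
34 = 34×1 + 0
gcd(43688, 10415) = 1.
Express as a combination:
1 = 69 − 2·34
1 = −2·103 + 3·69
1 = 3·275 − 8·103
1 = −8·2028 + 59·275
1 = 59·10415 − 303·2028
1 = −303·43688 + 1271·10415
So 1 = (-303)·43688 + (1271)·10415.

1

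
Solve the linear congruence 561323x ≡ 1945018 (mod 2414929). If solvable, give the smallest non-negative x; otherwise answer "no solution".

First find gcd(561323, 2414929):
2414929 = 4×561323 + 169637
561323 = 3×169637 + 52412
169637 = 3×52412 + 12401
52412 = 4×12401 + 2808
12401 = 4×2808 + 1169
2808 = 2×1169 + 470
1169 = 2×470 + 229
470 = 2×229 + 12
229 = 19×12 + 1
12 = 12×1 + 0
gcd = 1, so a unique solution mod 2414929 exists.
Back-substitute for the Bézout coefficients:
1 = 229 − 19·12
1 = −19·470 + 39·229
1 = 39·1169 − 97·470
1 = −97·2808 + 233·1169
1 = 233·12401 − 1029·2808
1 = −1029·52412 + 4349·12401
1 = 4349·169637 − 14076·52412
1 = −14076·561323 + 46577·169637
1 = 46577·2414929 − 200384·561323
So 561323·(-200384) ≡ 1 (mod 2414929), giving 561323⁻¹ ≡ 2214545.
x ≡ 561323⁻¹·1945018 ≡ 2214545·1945018 ≡ 2149185 (mod 2414929).

2149185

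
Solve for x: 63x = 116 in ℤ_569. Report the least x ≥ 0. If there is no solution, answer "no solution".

47

First find gcd(63, 569):
569 = 9×63 + 2
63 = 31×2 + 1
2 = 2×1 + 0
gcd = 1, so a unique solution mod 569 exists.
Back-substitute for the Bézout coefficients:
1 = 63 − 31·2
1 = −31·569 + 280·63
So 63·(280) ≡ 1 (mod 569), giving 63⁻¹ ≡ 280.
x ≡ 63⁻¹·116 ≡ 280·116 ≡ 47 (mod 569).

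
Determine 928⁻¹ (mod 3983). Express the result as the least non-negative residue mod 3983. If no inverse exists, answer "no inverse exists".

gcd(3983, 928) by repeated division:
3983 = 4·928 + 271
928 = 3·271 + 115
271 = 2·115 + 41
115 = 2·41 + 33
41 = 1·33 + 8
33 = 4·8 + 1
8 = 8·1 + 0
gcd = 1, so the inverse exists. Back-substitute:
1 = 33 − 4·8
1 = −4·41 + 5·33
1 = 5·115 − 14·41
1 = −14·271 + 33·115
1 = 33·928 − 113·271
1 = −113·3983 + 485·928
So 928·485 ≡ 1 (mod 3983).

485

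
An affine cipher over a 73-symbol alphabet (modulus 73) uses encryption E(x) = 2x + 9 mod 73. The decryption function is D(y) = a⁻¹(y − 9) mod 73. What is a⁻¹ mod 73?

Apply the Euclidean algorithm to 73 and 2:
73 = 36×2 + 1
2 = 2×1 + 0
gcd = 1, so the inverse exists. Back-substitute:
1 = 73 − 36·2
So 2·(-36) ≡ 1 (mod 73), and -36 ≡ 37 (mod 73).

37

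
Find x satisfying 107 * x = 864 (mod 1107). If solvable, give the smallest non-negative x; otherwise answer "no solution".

First find gcd(107, 1107):
1107 = 10*107 + 37
107 = 2*37 + 33
37 = 1*33 + 4
33 = 8*4 + 1
4 = 4*1 + 0
gcd = 1, so a unique solution mod 1107 exists.
Back-substitute for the Bézout coefficients:
1 = 33 − 8·4
1 = −8·37 + 9·33
1 = 9·107 − 26·37
1 = −26·1107 + 269·107
So 107·(269) ≡ 1 (mod 1107), giving 107⁻¹ ≡ 269.
x ≡ 107⁻¹·864 ≡ 269·864 ≡ 1053 (mod 1107).

1053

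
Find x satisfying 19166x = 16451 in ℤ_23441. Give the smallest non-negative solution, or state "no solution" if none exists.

First find gcd(19166, 23441):
23441 = 1·19166 + 4275
19166 = 4·4275 + 2066
4275 = 2·2066 + 143
2066 = 14·143 + 64
143 = 2·64 + 15
64 = 4·15 + 4
15 = 3·4 + 3
4 = 1·3 + 1
3 = 3·1 + 0
gcd = 1, so a unique solution mod 23441 exists.
Back-substitute for the Bézout coefficients:
1 = 4 − 3
1 = −15 + 4·4
1 = 4·64 − 17·15
1 = −17·143 + 38·64
1 = 38·2066 − 549·143
1 = −549·4275 + 1136·2066
1 = 1136·19166 − 5093·4275
1 = −5093·23441 + 6229·19166
So 19166·(6229) ≡ 1 (mod 23441), giving 19166⁻¹ ≡ 6229.
x ≡ 19166⁻¹·16451 ≡ 6229·16451 ≡ 12668 (mod 23441).

12668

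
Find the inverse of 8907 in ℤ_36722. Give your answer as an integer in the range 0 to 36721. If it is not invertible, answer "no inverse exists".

20375

Extended Euclidean algorithm:
36722 = 4*8907 + 1094
8907 = 8*1094 + 155
1094 = 7*155 + 9
155 = 17*9 + 2
9 = 4*2 + 1
2 = 2*1 + 0
gcd = 1, so the inverse exists. Back-substitute:
1 = 9 − 4·2
1 = −4·155 + 69·9
1 = 69·1094 − 487·155
1 = −487·8907 + 3965·1094
1 = 3965·36722 − 16347·8907
So 8907·(-16347) ≡ 1 (mod 36722), and -16347 ≡ 20375 (mod 36722).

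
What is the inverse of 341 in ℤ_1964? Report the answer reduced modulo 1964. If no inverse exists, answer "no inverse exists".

1509

Apply the Euclidean algorithm to 1964 and 341:
1964 = 5×341 + 259
341 = 1×259 + 82
259 = 3×82 + 13
82 = 6×13 + 4
13 = 3×4 + 1
4 = 4×1 + 0
gcd = 1, so the inverse exists. Back-substitute:
1 = 13 − 3·4
1 = −3·82 + 19·13
1 = 19·259 − 60·82
1 = −60·341 + 79·259
1 = 79·1964 − 455·341
So 341·(-455) ≡ 1 (mod 1964), and -455 ≡ 1509 (mod 1964).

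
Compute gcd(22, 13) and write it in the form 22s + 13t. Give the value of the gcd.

Apply Euclid's algorithm to 22 and 13:
22 = 1*13 + 9
13 = 1*9 + 4
9 = 2*4 + 1
4 = 4*1 + 0
gcd(22, 13) = 1.
Working backward:
1 = 9 − 2·4
1 = −2·13 + 3·9
1 = 3·22 − 5·13
So 1 = (3)·22 + (-5)·13.

1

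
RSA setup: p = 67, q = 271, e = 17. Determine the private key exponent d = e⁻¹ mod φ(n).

4193

φ(n) = (p−1)(q−1) = 66·270 = 17820.
Need d with 17·d ≡ 1 (mod 17820). Apply the extended Euclidean algorithm:
17820 = 1048·17 + 4
17 = 4·4 + 1
4 = 4·1 + 0
Back-substitute:
1 = 17 − 4·4
1 = −4·17820 + 4193·17
So 17·4193 ≡ 1 (mod 17820), hence d = 4193.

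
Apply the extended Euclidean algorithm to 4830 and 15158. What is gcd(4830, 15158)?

Euclidean algorithm:
15158 = 3*4830 + 668
4830 = 7*668 + 154
668 = 4*154 + 52
154 = 2*52 + 50
52 = 1*50 + 2
50 = 25*2 + 0
gcd(4830, 15158) = 2.
Express as a combination:
2 = 52 − 50
2 = −154 + 3·52
2 = 3·668 − 13·154
2 = −13·4830 + 94·668
2 = 94·15158 − 295·4830
So 2 = (94)·15158 + (-295)·4830.

2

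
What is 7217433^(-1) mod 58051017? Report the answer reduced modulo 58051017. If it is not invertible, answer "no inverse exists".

no inverse exists

Compute gcd(7217433, 58051017):
58051017 = 8×7217433 + 311553
7217433 = 23×311553 + 51714
311553 = 6×51714 + 1269
51714 = 40×1269 + 954
1269 = 1×954 + 315
954 = 3×315 + 9
315 = 35×9 + 0
gcd(7217433, 58051017) = 9 ≠ 1, so 7217433 has no multiplicative inverse modulo 58051017.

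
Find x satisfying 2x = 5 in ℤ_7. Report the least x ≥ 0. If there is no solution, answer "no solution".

First find gcd(2, 7):
7 = 3·2 + 1
2 = 2·1 + 0
gcd = 1, so a unique solution mod 7 exists.
Back-substitute for the Bézout coefficients:
1 = 7 − 3·2
So 2·(-3) ≡ 1 (mod 7), giving 2⁻¹ ≡ 4.
x ≡ 2⁻¹·5 ≡ 4·5 ≡ 6 (mod 7).

6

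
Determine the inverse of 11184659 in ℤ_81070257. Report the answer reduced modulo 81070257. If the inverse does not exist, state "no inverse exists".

35127563

Run Euclid on (81070257, 11184659):
81070257 = 7*11184659 + 2777644
11184659 = 4*2777644 + 74083
2777644 = 37*74083 + 36573
74083 = 2*36573 + 937
36573 = 39*937 + 30
937 = 31*30 + 7
30 = 4*7 + 2
7 = 3*2 + 1
2 = 2*1 + 0
gcd = 1, so the inverse exists. Back-substitute:
1 = 7 − 3·2
1 = −3·30 + 13·7
1 = 13·937 − 406·30
1 = −406·36573 + 15847·937
1 = 15847·74083 − 32100·36573
1 = −32100·2777644 + 1203547·74083
1 = 1203547·11184659 − 4846288·2777644
1 = −4846288·81070257 + 35127563·11184659
So 11184659·35127563 ≡ 1 (mod 81070257).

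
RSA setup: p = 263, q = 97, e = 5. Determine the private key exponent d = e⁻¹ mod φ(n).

φ(n) = (p−1)(q−1) = 262·96 = 25152.
Need d with 5·d ≡ 1 (mod 25152). Apply the extended Euclidean algorithm:
25152 = 5030*5 + 2
5 = 2*2 + 1
2 = 2*1 + 0
Back-substitute:
1 = 5 − 2·2
1 = −2·25152 + 10061·5
So 5·10061 ≡ 1 (mod 25152), hence d = 10061.

10061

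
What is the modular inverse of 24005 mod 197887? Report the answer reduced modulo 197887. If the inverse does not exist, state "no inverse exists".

47788

Extended Euclidean algorithm:
197887 = 8*24005 + 5847
24005 = 4*5847 + 617
5847 = 9*617 + 294
617 = 2*294 + 29
294 = 10*29 + 4
29 = 7*4 + 1
4 = 4*1 + 0
Since gcd(24005, 197887) = 1, back-substitute to write 1 as a combination:
1 = 29 − 7·4
1 = −7·294 + 71·29
1 = 71·617 − 149·294
1 = −149·5847 + 1412·617
1 = 1412·24005 − 5797·5847
1 = −5797·197887 + 47788·24005
So 24005·47788 ≡ 1 (mod 197887).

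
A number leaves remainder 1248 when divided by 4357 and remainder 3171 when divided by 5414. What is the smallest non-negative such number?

21171911

Write x = 1248 + 4357·k. Then 4357·k ≡ 3171 − 1248 ≡ 1923 (mod 5414).
Need 4357⁻¹ mod 5414. Extended Euclid on (5414, 4357):
5414 = 1*4357 + 1057
4357 = 4*1057 + 129
1057 = 8*129 + 25
129 = 5*25 + 4
25 = 6*4 + 1
4 = 4*1 + 0
Back-substitute:
1 = 25 − 6·4
1 = −6·129 + 31·25
1 = 31·1057 − 254·129
1 = −254·4357 + 1047·1057
1 = 1047·5414 − 1301·4357
4357⁻¹ ≡ 4113 (mod 5414), so k ≡ 4113·1923 ≡ 4859 (mod 5414).
x = 1248 + 4357·4859 = 21171911.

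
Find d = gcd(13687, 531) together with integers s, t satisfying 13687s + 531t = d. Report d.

Apply Euclid's algorithm to 13687 and 531:
13687 = 25·531 + 412
531 = 1·412 + 119
412 = 3·119 + 55
119 = 2·55 + 9
55 = 6·9 + 1
9 = 9·1 + 0
gcd(13687, 531) = 1.
Working backward:
1 = 55 − 6·9
1 = −6·119 + 13·55
1 = 13·412 − 45·119
1 = −45·531 + 58·412
1 = 58·13687 − 1495·531
So 1 = (58)·13687 + (-1495)·531.

1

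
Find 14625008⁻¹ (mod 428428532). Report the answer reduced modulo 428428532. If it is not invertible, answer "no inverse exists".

no inverse exists

Euclidean algorithm on 428428532, 14625008:
428428532 = 29·14625008 + 4303300
14625008 = 3·4303300 + 1715108
4303300 = 2·1715108 + 873084
1715108 = 1·873084 + 842024
873084 = 1·842024 + 31060
842024 = 27·31060 + 3404
31060 = 9·3404 + 424
3404 = 8·424 + 12
424 = 35·12 + 4
12 = 3·4 + 0
gcd(14625008, 428428532) = 4 ≠ 1, so 14625008 has no multiplicative inverse modulo 428428532.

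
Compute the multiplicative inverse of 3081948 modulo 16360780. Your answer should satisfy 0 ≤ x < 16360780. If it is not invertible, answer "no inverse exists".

Compute gcd(3081948, 16360780):
16360780 = 5*3081948 + 951040
3081948 = 3*951040 + 228828
951040 = 4*228828 + 35728
228828 = 6*35728 + 14460
35728 = 2*14460 + 6808
14460 = 2*6808 + 844
6808 = 8*844 + 56
844 = 15*56 + 4
56 = 14*4 + 0
Since gcd = 4 > 1, 3081948 is not a unit mod 16360780.

no inverse exists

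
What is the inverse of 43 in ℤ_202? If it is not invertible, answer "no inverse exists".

47

Extended Euclidean algorithm:
202 = 4*43 + 30
43 = 1*30 + 13
30 = 2*13 + 4
13 = 3*4 + 1
4 = 4*1 + 0
Since gcd(43, 202) = 1, back-substitute to write 1 as a combination:
1 = 13 − 3·4
1 = −3·30 + 7·13
1 = 7·43 − 10·30
1 = −10·202 + 47·43
So 43·47 ≡ 1 (mod 202).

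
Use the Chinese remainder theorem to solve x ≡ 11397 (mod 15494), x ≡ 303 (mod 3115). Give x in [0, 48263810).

Write x = 11397 + 15494·k. Then 15494·k ≡ 303 − 11397 ≡ 1366 (mod 3115).
Need 15494⁻¹ mod 3115. Extended Euclid on (3115, 3034):
3115 = 1·3034 + 81
3034 = 37·81 + 37
81 = 2·37 + 7
37 = 5·7 + 2
7 = 3·2 + 1
2 = 2·1 + 0
Back-substitute:
1 = 7 − 3·2
1 = −3·37 + 16·7
1 = 16·81 − 35·37
1 = −35·3034 + 1311·81
1 = 1311·3115 − 1346·3034
15494⁻¹ ≡ 1769 (mod 3115), so k ≡ 1769·1366 ≡ 2329 (mod 3115).
x = 11397 + 15494·2329 = 36096923.

36096923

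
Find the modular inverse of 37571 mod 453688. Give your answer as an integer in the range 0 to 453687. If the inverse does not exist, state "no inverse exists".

132299

gcd(453688, 37571) by repeated division:
453688 = 12·37571 + 2836
37571 = 13·2836 + 703
2836 = 4·703 + 24
703 = 29·24 + 7
24 = 3·7 + 3
7 = 2·3 + 1
3 = 3·1 + 0
The gcd is 1. Working backward:
1 = 7 − 2·3
1 = −2·24 + 7·7
1 = 7·703 − 205·24
1 = −205·2836 + 827·703
1 = 827·37571 − 10956·2836
1 = −10956·453688 + 132299·37571
So 37571·132299 ≡ 1 (mod 453688).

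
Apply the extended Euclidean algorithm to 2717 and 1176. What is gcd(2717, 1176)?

1

Repeated division:
2717 = 2×1176 + 365
1176 = 3×365 + 81
365 = 4×81 + 41
81 = 1×41 + 40
41 = 1×40 + 1
40 = 40×1 + 0
gcd(2717, 1176) = 1.
Express as a combination:
1 = 41 − 40
1 = −81 + 2·41
1 = 2·365 − 9·81
1 = −9·1176 + 29·365
1 = 29·2717 − 67·1176
So 1 = (29)·2717 + (-67)·1176.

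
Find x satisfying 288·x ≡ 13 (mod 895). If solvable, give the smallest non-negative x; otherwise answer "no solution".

836

First find gcd(288, 895):
895 = 3×288 + 31
288 = 9×31 + 9
31 = 3×9 + 4
9 = 2×4 + 1
4 = 4×1 + 0
gcd = 1, so a unique solution mod 895 exists.
Back-substitute for the Bézout coefficients:
1 = 9 − 2·4
1 = −2·31 + 7·9
1 = 7·288 − 65·31
1 = −65·895 + 202·288
So 288·(202) ≡ 1 (mod 895), giving 288⁻¹ ≡ 202.
x ≡ 288⁻¹·13 ≡ 202·13 ≡ 836 (mod 895).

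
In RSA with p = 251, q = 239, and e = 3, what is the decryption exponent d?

φ(n) = (p−1)(q−1) = 250·238 = 59500.
Need d with 3·d ≡ 1 (mod 59500). Apply the extended Euclidean algorithm:
59500 = 19833*3 + 1
3 = 3*1 + 0
Back-substitute:
1 = 59500 − 19833·3
So 3·(-19833) ≡ 1 (mod 59500), hence d ≡ -19833 ≡ 39667 (mod 59500).

39667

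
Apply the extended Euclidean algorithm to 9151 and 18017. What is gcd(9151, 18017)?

Apply Euclid's algorithm to 18017 and 9151:
18017 = 1*9151 + 8866
9151 = 1*8866 + 285
8866 = 31*285 + 31
285 = 9*31 + 6
31 = 5*6 + 1
6 = 6*1 + 0
gcd(9151, 18017) = 1.
Express as a combination:
1 = 31 − 5·6
1 = −5·285 + 46·31
1 = 46·8866 − 1431·285
1 = −1431·9151 + 1477·8866
1 = 1477·18017 − 2908·9151
So 1 = (1477)·18017 + (-2908)·9151.

1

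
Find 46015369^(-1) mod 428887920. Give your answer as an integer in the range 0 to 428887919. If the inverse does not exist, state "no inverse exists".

404021689

gcd(428887920, 46015369) by repeated division:
428887920 = 9·46015369 + 14749599
46015369 = 3·14749599 + 1766572
14749599 = 8·1766572 + 617023
1766572 = 2·617023 + 532526
617023 = 1·532526 + 84497
532526 = 6·84497 + 25544
84497 = 3·25544 + 7865
25544 = 3·7865 + 1949
7865 = 4·1949 + 69
1949 = 28·69 + 17
69 = 4·17 + 1
17 = 17·1 + 0
Since gcd(46015369, 428887920) = 1, back-substitute to write 1 as a combination:
1 = 69 − 4·17
1 = −4·1949 + 113·69
1 = 113·7865 − 456·1949
1 = −456·25544 + 1481·7865
1 = 1481·84497 − 4899·25544
1 = −4899·532526 + 30875·84497
1 = 30875·617023 − 35774·532526
1 = −35774·1766572 + 102423·617023
1 = 102423·14749599 − 855158·1766572
1 = −855158·46015369 + 2667897·14749599
1 = 2667897·428887920 − 24866231·46015369
Hence 46015369⁻¹ ≡ -24866231 ≡ 404021689 (mod 428887920).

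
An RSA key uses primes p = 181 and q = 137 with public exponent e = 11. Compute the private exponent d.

4451

φ(n) = (p−1)(q−1) = 180·136 = 24480.
Need d with 11·d ≡ 1 (mod 24480). Apply the extended Euclidean algorithm:
24480 = 2225·11 + 5
11 = 2·5 + 1
5 = 5·1 + 0
Back-substitute:
1 = 11 − 2·5
1 = −2·24480 + 4451·11
So 11·4451 ≡ 1 (mod 24480), hence d = 4451.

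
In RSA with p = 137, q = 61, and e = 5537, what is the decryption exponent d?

6113

φ(n) = (p−1)(q−1) = 136·60 = 8160.
Need d with 5537·d ≡ 1 (mod 8160). Apply the extended Euclidean algorithm:
8160 = 1×5537 + 2623
5537 = 2×2623 + 291
2623 = 9×291 + 4
291 = 72×4 + 3
4 = 1×3 + 1
3 = 3×1 + 0
Back-substitute:
1 = 4 − 3
1 = −291 + 73·4
1 = 73·2623 − 658·291
1 = −658·5537 + 1389·2623
1 = 1389·8160 − 2047·5537
So 5537·(-2047) ≡ 1 (mod 8160), hence d ≡ -2047 ≡ 6113 (mod 8160).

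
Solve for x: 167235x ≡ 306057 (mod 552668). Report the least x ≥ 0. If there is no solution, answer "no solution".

First find gcd(167235, 552668):
552668 = 3×167235 + 50963
167235 = 3×50963 + 14346
50963 = 3×14346 + 7925
14346 = 1×7925 + 6421
7925 = 1×6421 + 1504
6421 = 4×1504 + 405
1504 = 3×405 + 289
405 = 1×289 + 116
289 = 2×116 + 57
116 = 2×57 + 2
57 = 28×2 + 1
2 = 2×1 + 0
gcd = 1, so a unique solution mod 552668 exists.
Back-substitute for the Bézout coefficients:
1 = 57 − 28·2
1 = −28·116 + 57·57
1 = 57·289 − 142·116
1 = −142·405 + 199·289
1 = 199·1504 − 739·405
1 = −739·6421 + 3155·1504
1 = 3155·7925 − 3894·6421
1 = −3894·14346 + 7049·7925
1 = 7049·50963 − 25041·14346
1 = −25041·167235 + 82172·50963
1 = 82172·552668 − 271557·167235
So 167235·(-271557) ≡ 1 (mod 552668), giving 167235⁻¹ ≡ 281111.
x ≡ 167235⁻¹·306057 ≡ 281111·306057 ≡ 503763 (mod 552668).

503763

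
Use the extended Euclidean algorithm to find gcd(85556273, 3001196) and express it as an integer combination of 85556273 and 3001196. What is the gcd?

Apply Euclid's algorithm to 85556273 and 3001196:
85556273 = 28×3001196 + 1522785
3001196 = 1×1522785 + 1478411
1522785 = 1×1478411 + 44374
1478411 = 33×44374 + 14069
44374 = 3×14069 + 2167
14069 = 6×2167 + 1067
2167 = 2×1067 + 33
1067 = 32×33 + 11
33 = 3×11 + 0
gcd(85556273, 3001196) = 11.
Express as a combination:
11 = 1067 − 32·33
11 = −32·2167 + 65·1067
11 = 65·14069 − 422·2167
11 = −422·44374 + 1331·14069
11 = 1331·1478411 − 44345·44374
11 = −44345·1522785 + 45676·1478411
11 = 45676·3001196 − 90021·1522785
11 = −90021·85556273 + 2566264·3001196
So 11 = (-90021)·85556273 + (2566264)·3001196.

11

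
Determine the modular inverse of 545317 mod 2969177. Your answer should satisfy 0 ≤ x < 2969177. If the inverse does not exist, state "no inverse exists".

687523

gcd(2969177, 545317) by repeated division:
2969177 = 5·545317 + 242592
545317 = 2·242592 + 60133
242592 = 4·60133 + 2060
60133 = 29·2060 + 393
2060 = 5·393 + 95
393 = 4·95 + 13
95 = 7·13 + 4
13 = 3·4 + 1
4 = 4·1 + 0
The gcd is 1. Working backward:
1 = 13 − 3·4
1 = −3·95 + 22·13
1 = 22·393 − 91·95
1 = −91·2060 + 477·393
1 = 477·60133 − 13924·2060
1 = −13924·242592 + 56173·60133
1 = 56173·545317 − 126270·242592
1 = −126270·2969177 + 687523·545317
So 545317·687523 ≡ 1 (mod 2969177).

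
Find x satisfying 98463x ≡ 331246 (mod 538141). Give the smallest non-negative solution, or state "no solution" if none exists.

232431

First find gcd(98463, 538141):
538141 = 5·98463 + 45826
98463 = 2·45826 + 6811
45826 = 6·6811 + 4960
6811 = 1·4960 + 1851
4960 = 2·1851 + 1258
1851 = 1·1258 + 593
1258 = 2·593 + 72
593 = 8·72 + 17
72 = 4·17 + 4
17 = 4·4 + 1
4 = 4·1 + 0
gcd = 1, so a unique solution mod 538141 exists.
Back-substitute for the Bézout coefficients:
1 = 17 − 4·4
1 = −4·72 + 17·17
1 = 17·593 − 140·72
1 = −140·1258 + 297·593
1 = 297·1851 − 437·1258
1 = −437·4960 + 1171·1851
1 = 1171·6811 − 1608·4960
1 = −1608·45826 + 10819·6811
1 = 10819·98463 − 23246·45826
1 = −23246·538141 + 127049·98463
So 98463·(127049) ≡ 1 (mod 538141), giving 98463⁻¹ ≡ 127049.
x ≡ 98463⁻¹·331246 ≡ 127049·331246 ≡ 232431 (mod 538141).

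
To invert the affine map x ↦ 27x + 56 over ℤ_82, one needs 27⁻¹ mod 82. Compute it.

79

Extended Euclidean algorithm:
82 = 3·27 + 1
27 = 27·1 + 0
The gcd is 1. Working backward:
1 = 82 − 3·27
So 27·(-3) ≡ 1 (mod 82), and -3 ≡ 79 (mod 82).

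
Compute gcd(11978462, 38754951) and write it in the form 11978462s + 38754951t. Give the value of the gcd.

1

Apply Euclid's algorithm to 38754951 and 11978462:
38754951 = 3*11978462 + 2819565
11978462 = 4*2819565 + 700202
2819565 = 4*700202 + 18757
700202 = 37*18757 + 6193
18757 = 3*6193 + 178
6193 = 34*178 + 141
178 = 1*141 + 37
141 = 3*37 + 30
37 = 1*30 + 7
30 = 4*7 + 2
7 = 3*2 + 1
2 = 2*1 + 0
gcd(11978462, 38754951) = 1.
Express as a combination:
1 = 7 − 3·2
1 = −3·30 + 13·7
1 = 13·37 − 16·30
1 = −16·141 + 61·37
1 = 61·178 − 77·141
1 = −77·6193 + 2679·178
1 = 2679·18757 − 8114·6193
1 = −8114·700202 + 302897·18757
1 = 302897·2819565 − 1219702·700202
1 = −1219702·11978462 + 5181705·2819565
1 = 5181705·38754951 − 16764817·11978462
So 1 = (5181705)·38754951 + (-16764817)·11978462.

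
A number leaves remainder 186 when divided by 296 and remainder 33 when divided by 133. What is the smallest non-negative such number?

26234

Write x = 186 + 296·k. Then 296·k ≡ 33 − 186 ≡ 113 (mod 133).
Need 296⁻¹ mod 133. Extended Euclid on (133, 30):
133 = 4·30 + 13
30 = 2·13 + 4
13 = 3·4 + 1
4 = 4·1 + 0
Back-substitute:
1 = 13 − 3·4
1 = −3·30 + 7·13
1 = 7·133 − 31·30
296⁻¹ ≡ 102 (mod 133), so k ≡ 102·113 ≡ 88 (mod 133).
x = 186 + 296·88 = 26234.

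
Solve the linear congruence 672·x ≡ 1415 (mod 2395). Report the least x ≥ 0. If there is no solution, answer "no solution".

First find gcd(672, 2395):
2395 = 3×672 + 379
672 = 1×379 + 293
379 = 1×293 + 86
293 = 3×86 + 35
86 = 2×35 + 16
35 = 2×16 + 3
16 = 5×3 + 1
3 = 3×1 + 0
gcd = 1, so a unique solution mod 2395 exists.
Back-substitute for the Bézout coefficients:
1 = 16 − 5·3
1 = −5·35 + 11·16
1 = 11·86 − 27·35
1 = −27·293 + 92·86
1 = 92·379 − 119·293
1 = −119·672 + 211·379
1 = 211·2395 − 752·672
So 672·(-752) ≡ 1 (mod 2395), giving 672⁻¹ ≡ 1643.
x ≡ 672⁻¹·1415 ≡ 1643·1415 ≡ 1695 (mod 2395).

1695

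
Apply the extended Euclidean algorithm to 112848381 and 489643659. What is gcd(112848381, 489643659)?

Repeated division:
489643659 = 4·112848381 + 38250135
112848381 = 2·38250135 + 36348111
38250135 = 1·36348111 + 1902024
36348111 = 19·1902024 + 209655
1902024 = 9·209655 + 15129
209655 = 13·15129 + 12978
15129 = 1·12978 + 2151
12978 = 6·2151 + 72
2151 = 29·72 + 63
72 = 1·63 + 9
63 = 7·9 + 0
gcd(112848381, 489643659) = 9.
Express as a combination:
9 = 72 − 63
9 = −2151 + 30·72
9 = 30·12978 − 181·2151
9 = −181·15129 + 211·12978
9 = 211·209655 − 2924·15129
9 = −2924·1902024 + 26527·209655
9 = 26527·36348111 − 506937·1902024
9 = −506937·38250135 + 533464·36348111
9 = 533464·112848381 − 1573865·38250135
9 = −1573865·489643659 + 6828924·112848381
So 9 = (-1573865)·489643659 + (6828924)·112848381.

9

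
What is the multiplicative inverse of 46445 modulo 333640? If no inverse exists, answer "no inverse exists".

no inverse exists

Compute gcd(46445, 333640):
333640 = 7×46445 + 8525
46445 = 5×8525 + 3820
8525 = 2×3820 + 885
3820 = 4×885 + 280
885 = 3×280 + 45
280 = 6×45 + 10
45 = 4×10 + 5
10 = 2×5 + 0
Since gcd = 5 > 1, 46445 is not a unit mod 333640.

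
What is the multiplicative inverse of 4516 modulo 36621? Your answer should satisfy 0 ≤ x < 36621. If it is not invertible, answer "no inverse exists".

Apply the Euclidean algorithm to 36621 and 4516:
36621 = 8*4516 + 493
4516 = 9*493 + 79
493 = 6*79 + 19
79 = 4*19 + 3
19 = 6*3 + 1
3 = 3*1 + 0
gcd = 1, so the inverse exists. Back-substitute:
1 = 19 − 6·3
1 = −6·79 + 25·19
1 = 25·493 − 156·79
1 = −156·4516 + 1429·493
1 = 1429·36621 − 11588·4516
Hence 4516⁻¹ ≡ -11588 ≡ 25033 (mod 36621).

25033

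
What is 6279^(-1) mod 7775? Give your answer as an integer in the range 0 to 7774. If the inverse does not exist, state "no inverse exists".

gcd(7775, 6279) by repeated division:
7775 = 1×6279 + 1496
6279 = 4×1496 + 295
1496 = 5×295 + 21
295 = 14×21 + 1
21 = 21×1 + 0
gcd = 1, so the inverse exists. Back-substitute:
1 = 295 − 14·21
1 = −14·1496 + 71·295
1 = 71·6279 − 298·1496
1 = −298·7775 + 369·6279
So 6279·369 ≡ 1 (mod 7775).

369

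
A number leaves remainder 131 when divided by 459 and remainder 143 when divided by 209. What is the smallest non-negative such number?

89177

Write x = 131 + 459·k. Then 459·k ≡ 143 − 131 ≡ 12 (mod 209).
Need 459⁻¹ mod 209. Extended Euclid on (209, 41):
209 = 5·41 + 4
41 = 10·4 + 1
4 = 4·1 + 0
Back-substitute:
1 = 41 − 10·4
1 = −10·209 + 51·41
459⁻¹ ≡ 51 (mod 209), so k ≡ 51·12 ≡ 194 (mod 209).
x = 131 + 459·194 = 89177.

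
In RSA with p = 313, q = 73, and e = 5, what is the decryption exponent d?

4493

φ(n) = (p−1)(q−1) = 312·72 = 22464.
Need d with 5·d ≡ 1 (mod 22464). Apply the extended Euclidean algorithm:
22464 = 4492·5 + 4
5 = 1·4 + 1
4 = 4·1 + 0
Back-substitute:
1 = 5 − 4
1 = −22464 + 4493·5
So 5·4493 ≡ 1 (mod 22464), hence d = 4493.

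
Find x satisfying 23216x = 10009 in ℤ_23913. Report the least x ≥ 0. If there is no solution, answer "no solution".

9146

First find gcd(23216, 23913):
23913 = 1*23216 + 697
23216 = 33*697 + 215
697 = 3*215 + 52
215 = 4*52 + 7
52 = 7*7 + 3
7 = 2*3 + 1
3 = 3*1 + 0
gcd = 1, so a unique solution mod 23913 exists.
Back-substitute for the Bézout coefficients:
1 = 7 − 2·3
1 = −2·52 + 15·7
1 = 15·215 − 62·52
1 = −62·697 + 201·215
1 = 201·23216 − 6695·697
1 = −6695·23913 + 6896·23216
So 23216·(6896) ≡ 1 (mod 23913), giving 23216⁻¹ ≡ 6896.
x ≡ 23216⁻¹·10009 ≡ 6896·10009 ≡ 9146 (mod 23913).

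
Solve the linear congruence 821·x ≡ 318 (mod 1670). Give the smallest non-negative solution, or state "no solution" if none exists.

1528

First find gcd(821, 1670):
1670 = 2×821 + 28
821 = 29×28 + 9
28 = 3×9 + 1
9 = 9×1 + 0
gcd = 1, so a unique solution mod 1670 exists.
Back-substitute for the Bézout coefficients:
1 = 28 − 3·9
1 = −3·821 + 88·28
1 = 88·1670 − 179·821
So 821·(-179) ≡ 1 (mod 1670), giving 821⁻¹ ≡ 1491.
x ≡ 821⁻¹·318 ≡ 1491·318 ≡ 1528 (mod 1670).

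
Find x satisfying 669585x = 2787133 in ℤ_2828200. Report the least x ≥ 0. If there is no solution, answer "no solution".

no solution

gcd(669585, 2828200):
2828200 = 4*669585 + 149860
669585 = 4*149860 + 70145
149860 = 2*70145 + 9570
70145 = 7*9570 + 3155
9570 = 3*3155 + 105
3155 = 30*105 + 5
105 = 21*5 + 0
gcd = 5, but 5 ∤ 2787133, so the congruence has no solution.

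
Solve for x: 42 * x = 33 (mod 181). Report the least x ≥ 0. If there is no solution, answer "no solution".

143

First find gcd(42, 181):
181 = 4×42 + 13
42 = 3×13 + 3
13 = 4×3 + 1
3 = 3×1 + 0
gcd = 1, so a unique solution mod 181 exists.
Back-substitute for the Bézout coefficients:
1 = 13 − 4·3
1 = −4·42 + 13·13
1 = 13·181 − 56·42
So 42·(-56) ≡ 1 (mod 181), giving 42⁻¹ ≡ 125.
x ≡ 42⁻¹·33 ≡ 125·33 ≡ 143 (mod 181).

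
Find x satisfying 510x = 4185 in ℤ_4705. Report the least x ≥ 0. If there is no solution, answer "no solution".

First find gcd(510, 4705):
4705 = 9×510 + 115
510 = 4×115 + 50
115 = 2×50 + 15
50 = 3×15 + 5
15 = 3×5 + 0
gcd = 5 and 5 | 4185, so solutions exist. Divide through by 5: 102x ≡ 837 (mod 941).
Now find 102⁻¹ mod 941:
941 = 9·102 + 23
102 = 4·23 + 10
23 = 2·10 + 3
10 = 3·3 + 1
3 = 3·1 + 0
Back-substitute:
1 = 10 − 3·3
1 = −3·23 + 7·10
1 = 7·102 − 31·23
1 = −31·941 + 286·102
So 102⁻¹ ≡ 286 (mod 941).
Then x ≡ 286·837 ≡ 368 (mod 941); the smallest non-negative solution is x = 368.

368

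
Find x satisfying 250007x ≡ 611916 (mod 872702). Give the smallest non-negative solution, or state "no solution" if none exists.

110644

First find gcd(250007, 872702):
872702 = 3×250007 + 122681
250007 = 2×122681 + 4645
122681 = 26×4645 + 1911
4645 = 2×1911 + 823
1911 = 2×823 + 265
823 = 3×265 + 28
265 = 9×28 + 13
28 = 2×13 + 2
13 = 6×2 + 1
2 = 2×1 + 0
gcd = 1, so a unique solution mod 872702 exists.
Back-substitute for the Bézout coefficients:
1 = 13 − 6·2
1 = −6·28 + 13·13
1 = 13·265 − 123·28
1 = −123·823 + 382·265
1 = 382·1911 − 887·823
1 = −887·4645 + 2156·1911
1 = 2156·122681 − 56943·4645
1 = −56943·250007 + 116042·122681
1 = 116042·872702 − 405069·250007
So 250007·(-405069) ≡ 1 (mod 872702), giving 250007⁻¹ ≡ 467633.
x ≡ 250007⁻¹·611916 ≡ 467633·611916 ≡ 110644 (mod 872702).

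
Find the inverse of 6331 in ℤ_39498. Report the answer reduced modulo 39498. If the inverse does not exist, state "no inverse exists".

4885

gcd(39498, 6331) by repeated division:
39498 = 6*6331 + 1512
6331 = 4*1512 + 283
1512 = 5*283 + 97
283 = 2*97 + 89
97 = 1*89 + 8
89 = 11*8 + 1
8 = 8*1 + 0
The gcd is 1. Working backward:
1 = 89 − 11·8
1 = −11·97 + 12·89
1 = 12·283 − 35·97
1 = −35·1512 + 187·283
1 = 187·6331 − 783·1512
1 = −783·39498 + 4885·6331
So 6331·4885 ≡ 1 (mod 39498).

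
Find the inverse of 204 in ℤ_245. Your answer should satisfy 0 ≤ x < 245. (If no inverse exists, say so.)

239

Run Euclid on (245, 204):
245 = 1*204 + 41
204 = 4*41 + 40
41 = 1*40 + 1
40 = 40*1 + 0
Since gcd(204, 245) = 1, back-substitute to write 1 as a combination:
1 = 41 − 40
1 = −204 + 5·41
1 = 5·245 − 6·204
Hence 204⁻¹ ≡ -6 ≡ 239 (mod 245).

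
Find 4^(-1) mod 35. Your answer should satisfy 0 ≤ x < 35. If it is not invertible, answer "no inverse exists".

9

gcd(35, 4) by repeated division:
35 = 8*4 + 3
4 = 1*3 + 1
3 = 3*1 + 0
gcd = 1, so the inverse exists. Back-substitute:
1 = 4 − 3
1 = −35 + 9·4
So 4·9 ≡ 1 (mod 35).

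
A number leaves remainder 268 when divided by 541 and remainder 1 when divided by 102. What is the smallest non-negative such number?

11629

Write x = 268 + 541·k. Then 541·k ≡ 1 − 268 ≡ 39 (mod 102).
Need 541⁻¹ mod 102. Extended Euclid on (102, 31):
102 = 3*31 + 9
31 = 3*9 + 4
9 = 2*4 + 1
4 = 4*1 + 0
Back-substitute:
1 = 9 − 2·4
1 = −2·31 + 7·9
1 = 7·102 − 23·31
541⁻¹ ≡ 79 (mod 102), so k ≡ 79·39 ≡ 21 (mod 102).
x = 268 + 541·21 = 11629.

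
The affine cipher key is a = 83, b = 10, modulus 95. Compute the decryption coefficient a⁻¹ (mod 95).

87

Extended Euclidean algorithm:
95 = 1*83 + 12
83 = 6*12 + 11
12 = 1*11 + 1
11 = 11*1 + 0
gcd = 1, so the inverse exists. Back-substitute:
1 = 12 − 11
1 = −83 + 7·12
1 = 7·95 − 8·83
Hence 83⁻¹ ≡ -8 ≡ 87 (mod 95).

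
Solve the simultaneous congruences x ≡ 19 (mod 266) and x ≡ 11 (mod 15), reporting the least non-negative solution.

551

Write x = 19 + 266·k. Then 266·k ≡ 11 − 19 ≡ 7 (mod 15).
Need 266⁻¹ mod 15. Extended Euclid on (15, 11):
15 = 1·11 + 4
11 = 2·4 + 3
4 = 1·3 + 1
3 = 3·1 + 0
Back-substitute:
1 = 4 − 3
1 = −11 + 3·4
1 = 3·15 − 4·11
266⁻¹ ≡ 11 (mod 15), so k ≡ 11·7 ≡ 2 (mod 15).
x = 19 + 266·2 = 551.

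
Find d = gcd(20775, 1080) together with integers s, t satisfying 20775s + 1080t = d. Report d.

15

Euclidean algorithm:
20775 = 19×1080 + 255
1080 = 4×255 + 60
255 = 4×60 + 15
60 = 4×15 + 0
gcd(20775, 1080) = 15.
Express as a combination:
15 = 255 − 4·60
15 = −4·1080 + 17·255
15 = 17·20775 − 327·1080
So 15 = (17)·20775 + (-327)·1080.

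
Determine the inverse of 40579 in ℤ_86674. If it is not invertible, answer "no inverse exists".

no inverse exists

Euclidean algorithm on 86674, 40579:
86674 = 2·40579 + 5516
40579 = 7·5516 + 1967
5516 = 2·1967 + 1582
1967 = 1·1582 + 385
1582 = 4·385 + 42
385 = 9·42 + 7
42 = 6·7 + 0
The gcd is 7, not 1, hence no inverse exists.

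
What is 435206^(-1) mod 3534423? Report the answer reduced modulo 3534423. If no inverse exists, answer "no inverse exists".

Run Euclid on (3534423, 435206):
3534423 = 8*435206 + 52775
435206 = 8*52775 + 13006
52775 = 4*13006 + 751
13006 = 17*751 + 239
751 = 3*239 + 34
239 = 7*34 + 1
34 = 34*1 + 0
gcd = 1, so the inverse exists. Back-substitute:
1 = 239 − 7·34
1 = −7·751 + 22·239
1 = 22·13006 − 381·751
1 = −381·52775 + 1546·13006
1 = 1546·435206 − 12749·52775
1 = −12749·3534423 + 103538·435206
So 435206·103538 ≡ 1 (mod 3534423).

103538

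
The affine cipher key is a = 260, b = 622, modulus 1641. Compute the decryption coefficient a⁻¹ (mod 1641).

gcd(1641, 260) by repeated division:
1641 = 6·260 + 81
260 = 3·81 + 17
81 = 4·17 + 13
17 = 1·13 + 4
13 = 3·4 + 1
4 = 4·1 + 0
gcd = 1, so the inverse exists. Back-substitute:
1 = 13 − 3·4
1 = −3·17 + 4·13
1 = 4·81 − 19·17
1 = −19·260 + 61·81
1 = 61·1641 − 385·260
Hence 260⁻¹ ≡ -385 ≡ 1256 (mod 1641).

1256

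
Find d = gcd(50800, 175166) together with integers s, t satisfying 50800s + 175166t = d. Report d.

Euclidean algorithm:
175166 = 3×50800 + 22766
50800 = 2×22766 + 5268
22766 = 4×5268 + 1694
5268 = 3×1694 + 186
1694 = 9×186 + 20
186 = 9×20 + 6
20 = 3×6 + 2
6 = 3×2 + 0
gcd(50800, 175166) = 2.
Working backward:
2 = 20 − 3·6
2 = −3·186 + 28·20
2 = 28·1694 − 255·186
2 = −255·5268 + 793·1694
2 = 793·22766 − 3427·5268
2 = −3427·50800 + 7647·22766
2 = 7647·175166 − 26368·50800
So 2 = (7647)·175166 + (-26368)·50800.

2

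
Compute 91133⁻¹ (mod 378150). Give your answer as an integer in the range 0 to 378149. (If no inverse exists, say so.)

Run Euclid on (378150, 91133):
378150 = 4·91133 + 13618
91133 = 6·13618 + 9425
13618 = 1·9425 + 4193
9425 = 2·4193 + 1039
4193 = 4·1039 + 37
1039 = 28·37 + 3
37 = 12·3 + 1
3 = 3·1 + 0
gcd = 1, so the inverse exists. Back-substitute:
1 = 37 − 12·3
1 = −12·1039 + 337·37
1 = 337·4193 − 1360·1039
1 = −1360·9425 + 3057·4193
1 = 3057·13618 − 4417·9425
1 = −4417·91133 + 29559·13618
1 = 29559·378150 − 122653·91133
So 91133·(-122653) ≡ 1 (mod 378150), and -122653 ≡ 255497 (mod 378150).

255497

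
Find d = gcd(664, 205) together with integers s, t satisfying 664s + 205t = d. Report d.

Euclidean algorithm:
664 = 3×205 + 49
205 = 4×49 + 9
49 = 5×9 + 4
9 = 2×4 + 1
4 = 4×1 + 0
gcd(664, 205) = 1.
Working backward:
1 = 9 − 2·4
1 = −2·49 + 11·9
1 = 11·205 − 46·49
1 = −46·664 + 149·205
So 1 = (-46)·664 + (149)·205.

1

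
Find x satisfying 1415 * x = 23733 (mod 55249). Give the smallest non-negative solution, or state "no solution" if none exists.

15752

First find gcd(1415, 55249):
55249 = 39×1415 + 64
1415 = 22×64 + 7
64 = 9×7 + 1
7 = 7×1 + 0
gcd = 1, so a unique solution mod 55249 exists.
Back-substitute for the Bézout coefficients:
1 = 64 − 9·7
1 = −9·1415 + 199·64
1 = 199·55249 − 7770·1415
So 1415·(-7770) ≡ 1 (mod 55249), giving 1415⁻¹ ≡ 47479.
x ≡ 1415⁻¹·23733 ≡ 47479·23733 ≡ 15752 (mod 55249).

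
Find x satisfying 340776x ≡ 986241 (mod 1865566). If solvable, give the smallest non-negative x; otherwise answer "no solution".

no solution

gcd(340776, 1865566):
1865566 = 5·340776 + 161686
340776 = 2·161686 + 17404
161686 = 9·17404 + 5050
17404 = 3·5050 + 2254
5050 = 2·2254 + 542
2254 = 4·542 + 86
542 = 6·86 + 26
86 = 3·26 + 8
26 = 3·8 + 2
8 = 4·2 + 0
gcd = 2, but 2 ∤ 986241, so the congruence has no solution.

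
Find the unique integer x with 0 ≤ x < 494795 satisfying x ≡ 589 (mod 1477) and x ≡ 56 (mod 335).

2066

Write x = 589 + 1477·k. Then 1477·k ≡ 56 − 589 ≡ 137 (mod 335).
Need 1477⁻¹ mod 335. Extended Euclid on (335, 137):
335 = 2·137 + 61
137 = 2·61 + 15
61 = 4·15 + 1
15 = 15·1 + 0
Back-substitute:
1 = 61 − 4·15
1 = −4·137 + 9·61
1 = 9·335 − 22·137
1477⁻¹ ≡ 313 (mod 335), so k ≡ 313·137 ≡ 1 (mod 335).
x = 589 + 1477·1 = 2066.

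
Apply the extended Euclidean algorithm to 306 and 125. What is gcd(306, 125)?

Euclidean algorithm:
306 = 2×125 + 56
125 = 2×56 + 13
56 = 4×13 + 4
13 = 3×4 + 1
4 = 4×1 + 0
gcd(306, 125) = 1.
Express as a combination:
1 = 13 − 3·4
1 = −3·56 + 13·13
1 = 13·125 − 29·56
1 = −29·306 + 71·125
So 1 = (-29)·306 + (71)·125.

1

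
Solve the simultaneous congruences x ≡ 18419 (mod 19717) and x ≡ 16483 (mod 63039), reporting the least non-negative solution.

1115113354

Write x = 18419 + 19717·k. Then 19717·k ≡ 16483 − 18419 ≡ 61103 (mod 63039).
Need 19717⁻¹ mod 63039. Extended Euclid on (63039, 19717):
63039 = 3*19717 + 3888
19717 = 5*3888 + 277
3888 = 14*277 + 10
277 = 27*10 + 7
10 = 1*7 + 3
7 = 2*3 + 1
3 = 3*1 + 0
Back-substitute:
1 = 7 − 2·3
1 = −2·10 + 3·7
1 = 3·277 − 83·10
1 = −83·3888 + 1165·277
1 = 1165·19717 − 5908·3888
1 = −5908·63039 + 18889·19717
19717⁻¹ ≡ 18889 (mod 63039), so k ≡ 18889·61103 ≡ 56555 (mod 63039).
x = 18419 + 19717·56555 = 1115113354.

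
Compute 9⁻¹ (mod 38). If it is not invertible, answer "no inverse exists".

Apply the Euclidean algorithm to 38 and 9:
38 = 4×9 + 2
9 = 4×2 + 1
2 = 2×1 + 0
gcd = 1, so the inverse exists. Back-substitute:
1 = 9 − 4·2
1 = −4·38 + 17·9
So 9·17 ≡ 1 (mod 38).

17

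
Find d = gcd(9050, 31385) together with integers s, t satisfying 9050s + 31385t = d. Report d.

5

Repeated division:
31385 = 3·9050 + 4235
9050 = 2·4235 + 580
4235 = 7·580 + 175
580 = 3·175 + 55
175 = 3·55 + 10
55 = 5·10 + 5
10 = 2·5 + 0
gcd(9050, 31385) = 5.
Express as a combination:
5 = 55 − 5·10
5 = −5·175 + 16·55
5 = 16·580 − 53·175
5 = −53·4235 + 387·580
5 = 387·9050 − 827·4235
5 = −827·31385 + 2868·9050
So 5 = (-827)·31385 + (2868)·9050.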